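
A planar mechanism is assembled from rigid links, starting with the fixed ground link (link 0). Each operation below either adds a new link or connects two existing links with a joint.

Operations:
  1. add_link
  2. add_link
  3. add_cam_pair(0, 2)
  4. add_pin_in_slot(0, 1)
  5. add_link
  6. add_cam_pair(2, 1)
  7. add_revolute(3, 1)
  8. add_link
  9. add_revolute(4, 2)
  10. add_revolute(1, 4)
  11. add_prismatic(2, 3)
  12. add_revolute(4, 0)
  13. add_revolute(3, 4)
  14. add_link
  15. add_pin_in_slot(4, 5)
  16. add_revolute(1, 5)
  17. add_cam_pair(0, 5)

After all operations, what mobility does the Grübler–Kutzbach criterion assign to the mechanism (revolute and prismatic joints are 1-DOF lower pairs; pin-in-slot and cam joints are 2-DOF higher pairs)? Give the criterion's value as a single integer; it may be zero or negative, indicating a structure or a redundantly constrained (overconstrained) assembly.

M = -4

(L,J1,J2)=(1,0,0); link0 fixed
link1: (2,0,0)
link2: (3,0,0)
C 0-2 [J2]: (3,0,1)
PS 0-1 [J2]: (3,0,2)
link3: (4,0,2)
C 2-1 [J2]: (4,0,3)
R 3-1 [J1]: (4,1,3)
link4: (5,1,3)
R 4-2 [J1]: (5,2,3)
R 1-4 [J1]: (5,3,3)
P 2-3 [J1]: (5,4,3)
R 4-0 [J1]: (5,5,3)
R 3-4 [J1]: (5,6,3)
link5: (6,6,3)
PS 4-5 [J2]: (6,6,4)
R 1-5 [J1]: (6,7,4)
C 0-5 [J2]: (6,7,5)
Grübler: 3·5 − 2·7 − 5 = -4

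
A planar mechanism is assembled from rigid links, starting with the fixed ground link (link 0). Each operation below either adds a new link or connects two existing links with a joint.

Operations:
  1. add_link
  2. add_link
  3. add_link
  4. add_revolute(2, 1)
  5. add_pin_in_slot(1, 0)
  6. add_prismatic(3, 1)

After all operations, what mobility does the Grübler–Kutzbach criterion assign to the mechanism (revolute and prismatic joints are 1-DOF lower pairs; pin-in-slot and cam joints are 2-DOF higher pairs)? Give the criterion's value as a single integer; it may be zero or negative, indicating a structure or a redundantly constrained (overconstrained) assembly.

link 0 = ground. State L|J1|J2 = 1|0|0
+link1  2|0|0
+link2  3|0|0
+link3  4|0|0
R(2,1) f=1→J1  4|1|0
PS(1,0) f=2→J2  4|1|1
P(3,1) f=1→J1  4|2|1
M = 3(4−1)−2·2−1 = 9−4−1 = 4

M = 4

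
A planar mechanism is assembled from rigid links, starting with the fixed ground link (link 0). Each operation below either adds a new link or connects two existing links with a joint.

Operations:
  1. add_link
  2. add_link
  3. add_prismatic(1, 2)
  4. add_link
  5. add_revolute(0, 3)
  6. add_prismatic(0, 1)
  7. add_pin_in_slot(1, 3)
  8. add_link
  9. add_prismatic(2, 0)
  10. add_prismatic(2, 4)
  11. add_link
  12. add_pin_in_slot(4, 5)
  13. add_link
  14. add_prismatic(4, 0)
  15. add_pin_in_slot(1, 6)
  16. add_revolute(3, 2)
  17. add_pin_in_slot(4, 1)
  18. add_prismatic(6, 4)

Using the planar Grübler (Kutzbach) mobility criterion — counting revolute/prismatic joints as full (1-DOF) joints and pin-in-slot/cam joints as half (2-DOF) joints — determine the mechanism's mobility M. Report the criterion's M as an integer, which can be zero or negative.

M = -2

(L,J1,J2)=(1,0,0); link0 fixed
link1: (2,0,0)
link2: (3,0,0)
P 1-2 [J1]: (3,1,0)
link3: (4,1,0)
R 0-3 [J1]: (4,2,0)
P 0-1 [J1]: (4,3,0)
PS 1-3 [J2]: (4,3,1)
link4: (5,3,1)
P 2-0 [J1]: (5,4,1)
P 2-4 [J1]: (5,5,1)
link5: (6,5,1)
PS 4-5 [J2]: (6,5,2)
link6: (7,5,2)
P 4-0 [J1]: (7,6,2)
PS 1-6 [J2]: (7,6,3)
R 3-2 [J1]: (7,7,3)
PS 4-1 [J2]: (7,7,4)
P 6-4 [J1]: (7,8,4)
Grübler: 3·6 − 2·8 − 4 = -2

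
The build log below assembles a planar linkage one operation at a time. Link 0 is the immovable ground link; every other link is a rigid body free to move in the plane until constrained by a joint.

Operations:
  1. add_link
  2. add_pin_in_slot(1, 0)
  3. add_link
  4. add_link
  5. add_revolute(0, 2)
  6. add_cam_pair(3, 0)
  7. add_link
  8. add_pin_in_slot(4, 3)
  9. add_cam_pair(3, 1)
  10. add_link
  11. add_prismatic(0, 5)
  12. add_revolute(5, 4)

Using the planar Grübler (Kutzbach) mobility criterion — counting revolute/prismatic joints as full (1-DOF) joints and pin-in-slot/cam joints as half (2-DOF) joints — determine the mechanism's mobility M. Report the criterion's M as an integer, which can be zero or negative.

M = 5

ground; <1,0,0>
#1 <2,0,0>
PS:1↔0 J2 <2,0,1>
#2 <3,0,1>
#3 <4,0,1>
R:0↔2 J1 <4,1,1>
C:3↔0 J2 <4,1,2>
#4 <5,1,2>
PS:4↔3 J2 <5,1,3>
C:3↔1 J2 <5,1,4>
#5 <6,1,4>
P:0↔5 J1 <6,2,4>
R:5↔4 J1 <6,3,4>
3×5 − 2×3 − 1×4 = 5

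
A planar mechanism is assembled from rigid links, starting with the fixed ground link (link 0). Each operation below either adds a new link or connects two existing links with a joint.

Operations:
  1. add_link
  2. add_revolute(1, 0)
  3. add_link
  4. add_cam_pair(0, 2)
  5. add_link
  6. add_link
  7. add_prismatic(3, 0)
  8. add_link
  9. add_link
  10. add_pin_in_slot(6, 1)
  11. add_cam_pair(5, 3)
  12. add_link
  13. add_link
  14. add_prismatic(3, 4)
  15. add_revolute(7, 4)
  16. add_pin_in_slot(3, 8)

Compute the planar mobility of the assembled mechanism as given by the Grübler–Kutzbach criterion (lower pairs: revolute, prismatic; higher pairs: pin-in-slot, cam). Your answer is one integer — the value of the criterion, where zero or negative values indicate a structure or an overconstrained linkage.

[1;0;0] (link 0 is ground)
L+ [2;0;0]
R(1,0)∈J1 [2;1;0]
L+ [3;1;0]
C(0,2)∈J2 [3;1;1]
L+ [4;1;1]
L+ [5;1;1]
P(3,0)∈J1 [5;2;1]
L+ [6;2;1]
L+ [7;2;1]
PS(6,1)∈J2 [7;2;2]
C(5,3)∈J2 [7;2;3]
L+ [8;2;3]
L+ [9;2;3]
P(3,4)∈J1 [9;3;3]
R(7,4)∈J1 [9;4;3]
PS(3,8)∈J2 [9;4;4]
mobility = 24 − 8 − 4 = 12

M = 12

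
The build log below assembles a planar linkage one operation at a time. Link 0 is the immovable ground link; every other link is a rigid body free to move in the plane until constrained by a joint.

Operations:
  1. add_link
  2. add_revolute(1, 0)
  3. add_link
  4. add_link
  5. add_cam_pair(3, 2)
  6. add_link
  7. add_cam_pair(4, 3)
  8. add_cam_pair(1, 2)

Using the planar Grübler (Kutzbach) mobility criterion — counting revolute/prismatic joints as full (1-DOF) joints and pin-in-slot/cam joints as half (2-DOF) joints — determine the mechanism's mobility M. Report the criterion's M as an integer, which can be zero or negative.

ground; <1,0,0>
#1 <2,0,0>
R:1↔0 J1 <2,1,0>
#2 <3,1,0>
#3 <4,1,0>
C:3↔2 J2 <4,1,1>
#4 <5,1,1>
C:4↔3 J2 <5,1,2>
C:1↔2 J2 <5,1,3>
3×4 − 2×1 − 1×3 = 7

M = 7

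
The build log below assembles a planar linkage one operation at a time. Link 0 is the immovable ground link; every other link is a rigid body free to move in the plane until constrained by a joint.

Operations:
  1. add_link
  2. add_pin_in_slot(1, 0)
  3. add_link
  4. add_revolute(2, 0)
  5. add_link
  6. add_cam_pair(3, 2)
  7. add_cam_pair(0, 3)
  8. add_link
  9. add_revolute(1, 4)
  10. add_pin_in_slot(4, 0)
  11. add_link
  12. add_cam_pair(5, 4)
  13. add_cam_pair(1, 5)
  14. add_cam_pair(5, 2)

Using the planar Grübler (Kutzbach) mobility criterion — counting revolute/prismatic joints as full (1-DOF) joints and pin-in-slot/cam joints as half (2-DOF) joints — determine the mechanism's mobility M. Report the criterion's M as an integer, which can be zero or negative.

M = 4

ground; <1,0,0>
#1 <2,0,0>
PS:1↔0 J2 <2,0,1>
#2 <3,0,1>
R:2↔0 J1 <3,1,1>
#3 <4,1,1>
C:3↔2 J2 <4,1,2>
C:0↔3 J2 <4,1,3>
#4 <5,1,3>
R:1↔4 J1 <5,2,3>
PS:4↔0 J2 <5,2,4>
#5 <6,2,4>
C:5↔4 J2 <6,2,5>
C:1↔5 J2 <6,2,6>
C:5↔2 J2 <6,2,7>
3×5 − 2×2 − 1×7 = 4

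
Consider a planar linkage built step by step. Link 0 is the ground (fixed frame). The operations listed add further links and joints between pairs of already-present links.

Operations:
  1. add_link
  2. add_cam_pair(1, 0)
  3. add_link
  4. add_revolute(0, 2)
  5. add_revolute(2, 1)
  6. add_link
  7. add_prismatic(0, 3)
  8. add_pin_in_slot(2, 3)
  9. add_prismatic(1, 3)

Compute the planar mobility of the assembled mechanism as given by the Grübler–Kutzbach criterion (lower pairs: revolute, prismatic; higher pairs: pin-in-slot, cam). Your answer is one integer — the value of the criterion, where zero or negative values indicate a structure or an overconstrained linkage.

ground; <1,0,0>
#1 <2,0,0>
C:1↔0 J2 <2,0,1>
#2 <3,0,1>
R:0↔2 J1 <3,1,1>
R:2↔1 J1 <3,2,1>
#3 <4,2,1>
P:0↔3 J1 <4,3,1>
PS:2↔3 J2 <4,3,2>
P:1↔3 J1 <4,4,2>
3×3 − 2×4 − 1×2 = -1

M = -1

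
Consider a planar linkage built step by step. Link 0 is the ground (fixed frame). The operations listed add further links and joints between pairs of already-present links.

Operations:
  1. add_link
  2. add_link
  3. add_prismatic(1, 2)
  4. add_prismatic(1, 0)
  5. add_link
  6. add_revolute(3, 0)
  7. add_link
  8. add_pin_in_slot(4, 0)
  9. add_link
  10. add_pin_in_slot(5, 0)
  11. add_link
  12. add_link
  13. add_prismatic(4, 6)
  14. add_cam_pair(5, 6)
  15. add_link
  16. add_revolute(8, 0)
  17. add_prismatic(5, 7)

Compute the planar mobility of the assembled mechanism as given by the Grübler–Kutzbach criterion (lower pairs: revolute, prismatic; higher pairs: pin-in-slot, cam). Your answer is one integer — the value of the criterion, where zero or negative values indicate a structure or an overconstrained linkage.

M = 9

ground; <1,0,0>
#1 <2,0,0>
#2 <3,0,0>
P:1↔2 J1 <3,1,0>
P:1↔0 J1 <3,2,0>
#3 <4,2,0>
R:3↔0 J1 <4,3,0>
#4 <5,3,0>
PS:4↔0 J2 <5,3,1>
#5 <6,3,1>
PS:5↔0 J2 <6,3,2>
#6 <7,3,2>
#7 <8,3,2>
P:4↔6 J1 <8,4,2>
C:5↔6 J2 <8,4,3>
#8 <9,4,3>
R:8↔0 J1 <9,5,3>
P:5↔7 J1 <9,6,3>
3×8 − 2×6 − 1×3 = 9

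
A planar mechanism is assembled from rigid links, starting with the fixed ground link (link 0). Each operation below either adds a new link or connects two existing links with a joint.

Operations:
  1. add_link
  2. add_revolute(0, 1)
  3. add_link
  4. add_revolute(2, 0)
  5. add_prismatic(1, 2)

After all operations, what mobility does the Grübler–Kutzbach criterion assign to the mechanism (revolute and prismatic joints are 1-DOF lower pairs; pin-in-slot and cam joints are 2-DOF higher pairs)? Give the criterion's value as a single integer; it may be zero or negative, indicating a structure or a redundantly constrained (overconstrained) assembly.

[1;0;0] (link 0 is ground)
L+ [2;0;0]
R(0,1)∈J1 [2;1;0]
L+ [3;1;0]
R(2,0)∈J1 [3;2;0]
P(1,2)∈J1 [3;3;0]
mobility = 6 − 6 − 0 = 0

M = 0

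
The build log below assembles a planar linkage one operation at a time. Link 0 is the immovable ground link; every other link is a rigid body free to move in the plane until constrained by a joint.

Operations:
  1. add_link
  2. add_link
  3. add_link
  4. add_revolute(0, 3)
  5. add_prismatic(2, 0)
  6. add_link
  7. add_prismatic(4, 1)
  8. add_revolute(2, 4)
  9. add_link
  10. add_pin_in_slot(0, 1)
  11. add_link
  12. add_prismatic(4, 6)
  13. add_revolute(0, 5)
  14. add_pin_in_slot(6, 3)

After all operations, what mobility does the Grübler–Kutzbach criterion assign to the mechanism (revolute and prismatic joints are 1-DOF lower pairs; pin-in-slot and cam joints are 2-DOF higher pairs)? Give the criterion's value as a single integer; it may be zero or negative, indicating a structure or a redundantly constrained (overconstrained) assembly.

M = 4

link 0 = ground. State L|J1|J2 = 1|0|0
+link1  2|0|0
+link2  3|0|0
+link3  4|0|0
R(0,3) f=1→J1  4|1|0
P(2,0) f=1→J1  4|2|0
+link4  5|2|0
P(4,1) f=1→J1  5|3|0
R(2,4) f=1→J1  5|4|0
+link5  6|4|0
PS(0,1) f=2→J2  6|4|1
+link6  7|4|1
P(4,6) f=1→J1  7|5|1
R(0,5) f=1→J1  7|6|1
PS(6,3) f=2→J2  7|6|2
M = 3(7−1)−2·6−2 = 18−12−2 = 4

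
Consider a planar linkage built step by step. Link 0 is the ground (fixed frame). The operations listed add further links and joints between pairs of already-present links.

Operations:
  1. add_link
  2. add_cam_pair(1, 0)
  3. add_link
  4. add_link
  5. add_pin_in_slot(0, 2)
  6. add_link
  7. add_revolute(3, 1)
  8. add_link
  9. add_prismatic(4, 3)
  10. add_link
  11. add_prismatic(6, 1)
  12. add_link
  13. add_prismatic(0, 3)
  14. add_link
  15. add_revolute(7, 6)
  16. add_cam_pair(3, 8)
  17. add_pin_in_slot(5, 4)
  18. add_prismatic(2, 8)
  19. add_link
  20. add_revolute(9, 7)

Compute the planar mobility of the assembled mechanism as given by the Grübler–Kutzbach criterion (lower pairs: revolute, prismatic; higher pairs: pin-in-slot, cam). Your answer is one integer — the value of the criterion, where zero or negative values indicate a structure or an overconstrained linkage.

M = 9

ground; <1,0,0>
#1 <2,0,0>
C:1↔0 J2 <2,0,1>
#2 <3,0,1>
#3 <4,0,1>
PS:0↔2 J2 <4,0,2>
#4 <5,0,2>
R:3↔1 J1 <5,1,2>
#5 <6,1,2>
P:4↔3 J1 <6,2,2>
#6 <7,2,2>
P:6↔1 J1 <7,3,2>
#7 <8,3,2>
P:0↔3 J1 <8,4,2>
#8 <9,4,2>
R:7↔6 J1 <9,5,2>
C:3↔8 J2 <9,5,3>
PS:5↔4 J2 <9,5,4>
P:2↔8 J1 <9,6,4>
#9 <10,6,4>
R:9↔7 J1 <10,7,4>
3×9 − 2×7 − 1×4 = 9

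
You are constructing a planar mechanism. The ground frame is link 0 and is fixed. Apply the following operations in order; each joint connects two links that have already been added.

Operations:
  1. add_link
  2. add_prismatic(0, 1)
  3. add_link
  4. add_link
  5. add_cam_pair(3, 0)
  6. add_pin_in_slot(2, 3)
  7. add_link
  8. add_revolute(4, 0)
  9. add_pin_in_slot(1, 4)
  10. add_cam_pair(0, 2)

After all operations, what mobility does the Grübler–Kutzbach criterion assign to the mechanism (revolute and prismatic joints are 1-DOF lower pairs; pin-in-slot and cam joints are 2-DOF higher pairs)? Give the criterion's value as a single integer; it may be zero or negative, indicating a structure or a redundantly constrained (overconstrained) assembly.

link 0 = ground. State L|J1|J2 = 1|0|0
+link1  2|0|0
P(0,1) f=1→J1  2|1|0
+link2  3|1|0
+link3  4|1|0
C(3,0) f=2→J2  4|1|1
PS(2,3) f=2→J2  4|1|2
+link4  5|1|2
R(4,0) f=1→J1  5|2|2
PS(1,4) f=2→J2  5|2|3
C(0,2) f=2→J2  5|2|4
M = 3(5−1)−2·2−4 = 12−4−4 = 4

M = 4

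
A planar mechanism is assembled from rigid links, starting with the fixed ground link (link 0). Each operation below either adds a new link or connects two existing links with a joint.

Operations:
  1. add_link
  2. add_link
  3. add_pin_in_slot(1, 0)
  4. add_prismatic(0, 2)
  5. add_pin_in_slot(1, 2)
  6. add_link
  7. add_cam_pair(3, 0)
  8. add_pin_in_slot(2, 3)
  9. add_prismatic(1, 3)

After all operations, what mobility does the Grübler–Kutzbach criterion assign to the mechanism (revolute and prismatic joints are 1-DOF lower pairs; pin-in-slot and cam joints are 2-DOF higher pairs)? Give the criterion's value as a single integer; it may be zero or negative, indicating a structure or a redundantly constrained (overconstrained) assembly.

link 0 = ground. State L|J1|J2 = 1|0|0
+link1  2|0|0
+link2  3|0|0
PS(1,0) f=2→J2  3|0|1
P(0,2) f=1→J1  3|1|1
PS(1,2) f=2→J2  3|1|2
+link3  4|1|2
C(3,0) f=2→J2  4|1|3
PS(2,3) f=2→J2  4|1|4
P(1,3) f=1→J1  4|2|4
M = 3(4−1)−2·2−4 = 9−4−4 = 1

M = 1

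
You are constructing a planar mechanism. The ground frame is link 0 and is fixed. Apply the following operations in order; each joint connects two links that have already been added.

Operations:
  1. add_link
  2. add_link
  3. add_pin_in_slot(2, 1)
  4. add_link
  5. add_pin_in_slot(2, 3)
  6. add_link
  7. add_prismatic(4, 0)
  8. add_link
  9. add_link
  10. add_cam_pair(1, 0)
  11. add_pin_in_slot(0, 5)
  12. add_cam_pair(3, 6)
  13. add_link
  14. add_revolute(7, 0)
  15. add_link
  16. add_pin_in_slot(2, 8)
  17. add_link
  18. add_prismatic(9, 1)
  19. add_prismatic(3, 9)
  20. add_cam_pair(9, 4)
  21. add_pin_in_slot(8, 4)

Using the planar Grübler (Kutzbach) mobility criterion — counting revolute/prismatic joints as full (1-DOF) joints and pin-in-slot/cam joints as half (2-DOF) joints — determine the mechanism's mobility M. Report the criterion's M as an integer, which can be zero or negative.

M = 11

link 0 = ground. State L|J1|J2 = 1|0|0
+link1  2|0|0
+link2  3|0|0
PS(2,1) f=2→J2  3|0|1
+link3  4|0|1
PS(2,3) f=2→J2  4|0|2
+link4  5|0|2
P(4,0) f=1→J1  5|1|2
+link5  6|1|2
+link6  7|1|2
C(1,0) f=2→J2  7|1|3
PS(0,5) f=2→J2  7|1|4
C(3,6) f=2→J2  7|1|5
+link7  8|1|5
R(7,0) f=1→J1  8|2|5
+link8  9|2|5
PS(2,8) f=2→J2  9|2|6
+link9  10|2|6
P(9,1) f=1→J1  10|3|6
P(3,9) f=1→J1  10|4|6
C(9,4) f=2→J2  10|4|7
PS(8,4) f=2→J2  10|4|8
M = 3(10−1)−2·4−8 = 27−8−8 = 11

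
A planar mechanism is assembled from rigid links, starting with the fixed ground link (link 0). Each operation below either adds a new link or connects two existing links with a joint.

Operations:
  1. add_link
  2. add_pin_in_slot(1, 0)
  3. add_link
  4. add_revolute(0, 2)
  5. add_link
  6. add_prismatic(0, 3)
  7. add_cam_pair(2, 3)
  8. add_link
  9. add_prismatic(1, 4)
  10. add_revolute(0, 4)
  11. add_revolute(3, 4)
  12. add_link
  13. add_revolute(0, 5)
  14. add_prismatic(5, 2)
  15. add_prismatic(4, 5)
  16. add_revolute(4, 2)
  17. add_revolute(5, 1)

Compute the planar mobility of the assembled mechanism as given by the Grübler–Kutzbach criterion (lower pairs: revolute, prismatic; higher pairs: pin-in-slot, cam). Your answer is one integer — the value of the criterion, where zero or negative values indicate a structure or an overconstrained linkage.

M = -7

L=1 J1=0 J2=0
add link → L=2 J1=0 J2=0
PS@1,0 dof=2 J2 → L=2 J1=0 J2=1
add link → L=3 J1=0 J2=1
R@0,2 dof=1 J1 → L=3 J1=1 J2=1
add link → L=4 J1=1 J2=1
P@0,3 dof=1 J1 → L=4 J1=2 J2=1
C@2,3 dof=2 J2 → L=4 J1=2 J2=2
add link → L=5 J1=2 J2=2
P@1,4 dof=1 J1 → L=5 J1=3 J2=2
R@0,4 dof=1 J1 → L=5 J1=4 J2=2
R@3,4 dof=1 J1 → L=5 J1=5 J2=2
add link → L=6 J1=5 J2=2
R@0,5 dof=1 J1 → L=6 J1=6 J2=2
P@5,2 dof=1 J1 → L=6 J1=7 J2=2
P@4,5 dof=1 J1 → L=6 J1=8 J2=2
R@4,2 dof=1 J1 → L=6 J1=9 J2=2
R@5,1 dof=1 J1 → L=6 J1=10 J2=2
M=3(L−1)−2J1−J2=3·5−2·10−2=-7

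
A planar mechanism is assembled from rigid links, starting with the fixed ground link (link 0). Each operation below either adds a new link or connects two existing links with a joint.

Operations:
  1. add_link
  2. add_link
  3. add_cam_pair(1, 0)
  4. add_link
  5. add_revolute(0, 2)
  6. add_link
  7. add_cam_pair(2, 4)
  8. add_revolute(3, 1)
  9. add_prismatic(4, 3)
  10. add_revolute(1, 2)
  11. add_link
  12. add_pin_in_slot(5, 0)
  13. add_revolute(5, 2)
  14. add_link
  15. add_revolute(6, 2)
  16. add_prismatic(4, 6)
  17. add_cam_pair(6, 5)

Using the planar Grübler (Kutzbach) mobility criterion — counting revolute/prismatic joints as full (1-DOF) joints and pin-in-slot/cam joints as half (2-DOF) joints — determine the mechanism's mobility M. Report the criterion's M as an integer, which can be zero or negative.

M = 0

L=1 J1=0 J2=0
add link → L=2 J1=0 J2=0
add link → L=3 J1=0 J2=0
C@1,0 dof=2 J2 → L=3 J1=0 J2=1
add link → L=4 J1=0 J2=1
R@0,2 dof=1 J1 → L=4 J1=1 J2=1
add link → L=5 J1=1 J2=1
C@2,4 dof=2 J2 → L=5 J1=1 J2=2
R@3,1 dof=1 J1 → L=5 J1=2 J2=2
P@4,3 dof=1 J1 → L=5 J1=3 J2=2
R@1,2 dof=1 J1 → L=5 J1=4 J2=2
add link → L=6 J1=4 J2=2
PS@5,0 dof=2 J2 → L=6 J1=4 J2=3
R@5,2 dof=1 J1 → L=6 J1=5 J2=3
add link → L=7 J1=5 J2=3
R@6,2 dof=1 J1 → L=7 J1=6 J2=3
P@4,6 dof=1 J1 → L=7 J1=7 J2=3
C@6,5 dof=2 J2 → L=7 J1=7 J2=4
M=3(L−1)−2J1−J2=3·6−2·7−4=0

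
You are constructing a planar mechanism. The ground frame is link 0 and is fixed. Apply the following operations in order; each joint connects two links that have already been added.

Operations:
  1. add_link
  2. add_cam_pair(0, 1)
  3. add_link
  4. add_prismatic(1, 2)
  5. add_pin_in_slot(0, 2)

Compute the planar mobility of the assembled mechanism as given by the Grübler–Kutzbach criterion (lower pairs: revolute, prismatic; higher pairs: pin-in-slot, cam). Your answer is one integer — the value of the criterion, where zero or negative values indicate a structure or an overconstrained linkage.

link 0 = ground. State L|J1|J2 = 1|0|0
+link1  2|0|0
C(0,1) f=2→J2  2|0|1
+link2  3|0|1
P(1,2) f=1→J1  3|1|1
PS(0,2) f=2→J2  3|1|2
M = 3(3−1)−2·1−2 = 6−2−2 = 2

M = 2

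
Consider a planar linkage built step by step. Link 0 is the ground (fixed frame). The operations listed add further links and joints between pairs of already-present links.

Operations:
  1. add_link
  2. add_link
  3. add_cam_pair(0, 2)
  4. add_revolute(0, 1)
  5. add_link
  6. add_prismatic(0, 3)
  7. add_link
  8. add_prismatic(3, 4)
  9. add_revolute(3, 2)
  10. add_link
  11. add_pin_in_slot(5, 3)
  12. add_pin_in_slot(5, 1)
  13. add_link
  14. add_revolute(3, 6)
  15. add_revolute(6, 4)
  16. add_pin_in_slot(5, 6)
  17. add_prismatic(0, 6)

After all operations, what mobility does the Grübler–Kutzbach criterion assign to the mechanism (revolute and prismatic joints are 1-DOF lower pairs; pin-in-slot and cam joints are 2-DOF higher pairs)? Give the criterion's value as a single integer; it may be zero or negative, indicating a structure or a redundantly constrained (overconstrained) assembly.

[1;0;0] (link 0 is ground)
L+ [2;0;0]
L+ [3;0;0]
C(0,2)∈J2 [3;0;1]
R(0,1)∈J1 [3;1;1]
L+ [4;1;1]
P(0,3)∈J1 [4;2;1]
L+ [5;2;1]
P(3,4)∈J1 [5;3;1]
R(3,2)∈J1 [5;4;1]
L+ [6;4;1]
PS(5,3)∈J2 [6;4;2]
PS(5,1)∈J2 [6;4;3]
L+ [7;4;3]
R(3,6)∈J1 [7;5;3]
R(6,4)∈J1 [7;6;3]
PS(5,6)∈J2 [7;6;4]
P(0,6)∈J1 [7;7;4]
mobility = 18 − 14 − 4 = 0

M = 0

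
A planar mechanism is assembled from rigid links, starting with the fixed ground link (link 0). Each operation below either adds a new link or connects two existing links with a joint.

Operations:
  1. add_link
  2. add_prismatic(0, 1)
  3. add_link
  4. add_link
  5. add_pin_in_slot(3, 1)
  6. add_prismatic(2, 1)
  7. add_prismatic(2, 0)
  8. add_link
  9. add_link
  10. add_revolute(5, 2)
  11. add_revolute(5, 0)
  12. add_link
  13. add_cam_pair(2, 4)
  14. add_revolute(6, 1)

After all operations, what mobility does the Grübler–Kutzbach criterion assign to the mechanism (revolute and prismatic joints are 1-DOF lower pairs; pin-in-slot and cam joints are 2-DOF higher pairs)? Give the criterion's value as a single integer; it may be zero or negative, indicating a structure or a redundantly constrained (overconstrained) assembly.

M = 4

L=1 J1=0 J2=0
add link → L=2 J1=0 J2=0
P@0,1 dof=1 J1 → L=2 J1=1 J2=0
add link → L=3 J1=1 J2=0
add link → L=4 J1=1 J2=0
PS@3,1 dof=2 J2 → L=4 J1=1 J2=1
P@2,1 dof=1 J1 → L=4 J1=2 J2=1
P@2,0 dof=1 J1 → L=4 J1=3 J2=1
add link → L=5 J1=3 J2=1
add link → L=6 J1=3 J2=1
R@5,2 dof=1 J1 → L=6 J1=4 J2=1
R@5,0 dof=1 J1 → L=6 J1=5 J2=1
add link → L=7 J1=5 J2=1
C@2,4 dof=2 J2 → L=7 J1=5 J2=2
R@6,1 dof=1 J1 → L=7 J1=6 J2=2
M=3(L−1)−2J1−J2=3·6−2·6−2=4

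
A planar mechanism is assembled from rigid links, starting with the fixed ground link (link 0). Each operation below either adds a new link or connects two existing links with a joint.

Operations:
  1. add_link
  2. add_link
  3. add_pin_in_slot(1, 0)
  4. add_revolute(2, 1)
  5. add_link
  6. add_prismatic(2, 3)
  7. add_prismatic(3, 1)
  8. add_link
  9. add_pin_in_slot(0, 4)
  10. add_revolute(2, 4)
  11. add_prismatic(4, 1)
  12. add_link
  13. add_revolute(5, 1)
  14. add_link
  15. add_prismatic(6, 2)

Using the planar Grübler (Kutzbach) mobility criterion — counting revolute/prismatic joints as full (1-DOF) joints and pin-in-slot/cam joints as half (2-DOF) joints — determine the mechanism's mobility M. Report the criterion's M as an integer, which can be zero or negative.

L=1 J1=0 J2=0
add link → L=2 J1=0 J2=0
add link → L=3 J1=0 J2=0
PS@1,0 dof=2 J2 → L=3 J1=0 J2=1
R@2,1 dof=1 J1 → L=3 J1=1 J2=1
add link → L=4 J1=1 J2=1
P@2,3 dof=1 J1 → L=4 J1=2 J2=1
P@3,1 dof=1 J1 → L=4 J1=3 J2=1
add link → L=5 J1=3 J2=1
PS@0,4 dof=2 J2 → L=5 J1=3 J2=2
R@2,4 dof=1 J1 → L=5 J1=4 J2=2
P@4,1 dof=1 J1 → L=5 J1=5 J2=2
add link → L=6 J1=5 J2=2
R@5,1 dof=1 J1 → L=6 J1=6 J2=2
add link → L=7 J1=6 J2=2
P@6,2 dof=1 J1 → L=7 J1=7 J2=2
M=3(L−1)−2J1−J2=3·6−2·7−2=2

M = 2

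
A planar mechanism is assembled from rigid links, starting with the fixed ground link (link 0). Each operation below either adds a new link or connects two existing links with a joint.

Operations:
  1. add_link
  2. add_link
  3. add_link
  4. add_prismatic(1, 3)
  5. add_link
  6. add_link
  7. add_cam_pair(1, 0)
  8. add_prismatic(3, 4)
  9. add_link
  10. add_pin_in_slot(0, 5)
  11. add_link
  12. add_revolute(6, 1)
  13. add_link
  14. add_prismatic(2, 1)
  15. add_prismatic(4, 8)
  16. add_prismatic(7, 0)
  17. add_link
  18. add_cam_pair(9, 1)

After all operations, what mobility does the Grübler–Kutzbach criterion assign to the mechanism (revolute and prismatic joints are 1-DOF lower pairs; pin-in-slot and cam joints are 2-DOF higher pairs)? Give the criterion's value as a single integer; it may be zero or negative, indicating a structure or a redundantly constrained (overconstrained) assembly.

link 0 = ground. State L|J1|J2 = 1|0|0
+link1  2|0|0
+link2  3|0|0
+link3  4|0|0
P(1,3) f=1→J1  4|1|0
+link4  5|1|0
+link5  6|1|0
C(1,0) f=2→J2  6|1|1
P(3,4) f=1→J1  6|2|1
+link6  7|2|1
PS(0,5) f=2→J2  7|2|2
+link7  8|2|2
R(6,1) f=1→J1  8|3|2
+link8  9|3|2
P(2,1) f=1→J1  9|4|2
P(4,8) f=1→J1  9|5|2
P(7,0) f=1→J1  9|6|2
+link9  10|6|2
C(9,1) f=2→J2  10|6|3
M = 3(10−1)−2·6−3 = 27−12−3 = 12

M = 12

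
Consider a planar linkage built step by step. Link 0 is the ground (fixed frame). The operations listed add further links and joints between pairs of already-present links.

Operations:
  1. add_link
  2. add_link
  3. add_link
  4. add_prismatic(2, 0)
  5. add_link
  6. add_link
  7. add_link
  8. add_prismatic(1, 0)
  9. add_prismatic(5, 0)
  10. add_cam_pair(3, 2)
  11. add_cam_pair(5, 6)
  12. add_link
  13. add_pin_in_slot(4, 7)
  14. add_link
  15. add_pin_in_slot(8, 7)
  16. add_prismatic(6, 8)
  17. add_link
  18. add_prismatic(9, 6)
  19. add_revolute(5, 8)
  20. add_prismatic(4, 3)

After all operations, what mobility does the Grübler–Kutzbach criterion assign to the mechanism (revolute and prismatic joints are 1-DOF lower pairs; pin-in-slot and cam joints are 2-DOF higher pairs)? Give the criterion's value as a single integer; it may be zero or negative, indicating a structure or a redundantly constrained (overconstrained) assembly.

L=1 J1=0 J2=0
add link → L=2 J1=0 J2=0
add link → L=3 J1=0 J2=0
add link → L=4 J1=0 J2=0
P@2,0 dof=1 J1 → L=4 J1=1 J2=0
add link → L=5 J1=1 J2=0
add link → L=6 J1=1 J2=0
add link → L=7 J1=1 J2=0
P@1,0 dof=1 J1 → L=7 J1=2 J2=0
P@5,0 dof=1 J1 → L=7 J1=3 J2=0
C@3,2 dof=2 J2 → L=7 J1=3 J2=1
C@5,6 dof=2 J2 → L=7 J1=3 J2=2
add link → L=8 J1=3 J2=2
PS@4,7 dof=2 J2 → L=8 J1=3 J2=3
add link → L=9 J1=3 J2=3
PS@8,7 dof=2 J2 → L=9 J1=3 J2=4
P@6,8 dof=1 J1 → L=9 J1=4 J2=4
add link → L=10 J1=4 J2=4
P@9,6 dof=1 J1 → L=10 J1=5 J2=4
R@5,8 dof=1 J1 → L=10 J1=6 J2=4
P@4,3 dof=1 J1 → L=10 J1=7 J2=4
M=3(L−1)−2J1−J2=3·9−2·7−4=9

M = 9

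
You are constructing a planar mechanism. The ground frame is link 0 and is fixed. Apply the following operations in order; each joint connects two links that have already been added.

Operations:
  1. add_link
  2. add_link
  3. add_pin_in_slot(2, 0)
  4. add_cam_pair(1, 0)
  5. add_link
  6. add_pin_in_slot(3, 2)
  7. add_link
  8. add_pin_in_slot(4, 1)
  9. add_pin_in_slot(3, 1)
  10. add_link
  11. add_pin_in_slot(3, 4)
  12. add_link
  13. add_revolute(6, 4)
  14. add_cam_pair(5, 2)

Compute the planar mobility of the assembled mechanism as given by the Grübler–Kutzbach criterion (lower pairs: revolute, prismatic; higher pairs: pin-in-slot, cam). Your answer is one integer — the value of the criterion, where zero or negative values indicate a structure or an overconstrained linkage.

M = 9

link 0 = ground. State L|J1|J2 = 1|0|0
+link1  2|0|0
+link2  3|0|0
PS(2,0) f=2→J2  3|0|1
C(1,0) f=2→J2  3|0|2
+link3  4|0|2
PS(3,2) f=2→J2  4|0|3
+link4  5|0|3
PS(4,1) f=2→J2  5|0|4
PS(3,1) f=2→J2  5|0|5
+link5  6|0|5
PS(3,4) f=2→J2  6|0|6
+link6  7|0|6
R(6,4) f=1→J1  7|1|6
C(5,2) f=2→J2  7|1|7
M = 3(7−1)−2·1−7 = 18−2−7 = 9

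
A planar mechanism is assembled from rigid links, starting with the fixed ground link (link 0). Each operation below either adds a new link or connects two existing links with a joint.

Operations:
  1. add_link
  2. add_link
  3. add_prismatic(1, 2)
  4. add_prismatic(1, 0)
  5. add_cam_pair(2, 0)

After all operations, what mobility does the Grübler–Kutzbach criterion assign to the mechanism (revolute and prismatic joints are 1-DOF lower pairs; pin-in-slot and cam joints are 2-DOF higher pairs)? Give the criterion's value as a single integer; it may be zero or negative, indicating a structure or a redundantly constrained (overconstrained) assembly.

M = 1

(L,J1,J2)=(1,0,0); link0 fixed
link1: (2,0,0)
link2: (3,0,0)
P 1-2 [J1]: (3,1,0)
P 1-0 [J1]: (3,2,0)
C 2-0 [J2]: (3,2,1)
Grübler: 3·2 − 2·2 − 1 = 1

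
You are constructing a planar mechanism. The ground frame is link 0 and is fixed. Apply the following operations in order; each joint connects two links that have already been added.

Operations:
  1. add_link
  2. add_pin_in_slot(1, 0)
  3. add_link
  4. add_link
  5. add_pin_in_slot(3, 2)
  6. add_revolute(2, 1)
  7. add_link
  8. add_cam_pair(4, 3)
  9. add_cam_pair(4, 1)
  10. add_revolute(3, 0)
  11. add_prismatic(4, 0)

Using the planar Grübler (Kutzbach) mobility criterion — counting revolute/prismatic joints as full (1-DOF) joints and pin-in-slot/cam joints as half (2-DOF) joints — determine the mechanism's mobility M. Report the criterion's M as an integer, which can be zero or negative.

M = 2

link 0 = ground. State L|J1|J2 = 1|0|0
+link1  2|0|0
PS(1,0) f=2→J2  2|0|1
+link2  3|0|1
+link3  4|0|1
PS(3,2) f=2→J2  4|0|2
R(2,1) f=1→J1  4|1|2
+link4  5|1|2
C(4,3) f=2→J2  5|1|3
C(4,1) f=2→J2  5|1|4
R(3,0) f=1→J1  5|2|4
P(4,0) f=1→J1  5|3|4
M = 3(5−1)−2·3−4 = 12−6−4 = 2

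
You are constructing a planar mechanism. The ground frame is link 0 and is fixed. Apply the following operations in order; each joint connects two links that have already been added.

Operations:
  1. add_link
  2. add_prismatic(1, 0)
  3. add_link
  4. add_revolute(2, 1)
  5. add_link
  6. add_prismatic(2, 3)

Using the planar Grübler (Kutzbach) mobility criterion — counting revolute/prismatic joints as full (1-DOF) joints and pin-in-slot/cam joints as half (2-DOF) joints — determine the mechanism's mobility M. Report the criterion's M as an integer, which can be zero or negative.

M = 3

[1;0;0] (link 0 is ground)
L+ [2;0;0]
P(1,0)∈J1 [2;1;0]
L+ [3;1;0]
R(2,1)∈J1 [3;2;0]
L+ [4;2;0]
P(2,3)∈J1 [4;3;0]
mobility = 9 − 6 − 0 = 3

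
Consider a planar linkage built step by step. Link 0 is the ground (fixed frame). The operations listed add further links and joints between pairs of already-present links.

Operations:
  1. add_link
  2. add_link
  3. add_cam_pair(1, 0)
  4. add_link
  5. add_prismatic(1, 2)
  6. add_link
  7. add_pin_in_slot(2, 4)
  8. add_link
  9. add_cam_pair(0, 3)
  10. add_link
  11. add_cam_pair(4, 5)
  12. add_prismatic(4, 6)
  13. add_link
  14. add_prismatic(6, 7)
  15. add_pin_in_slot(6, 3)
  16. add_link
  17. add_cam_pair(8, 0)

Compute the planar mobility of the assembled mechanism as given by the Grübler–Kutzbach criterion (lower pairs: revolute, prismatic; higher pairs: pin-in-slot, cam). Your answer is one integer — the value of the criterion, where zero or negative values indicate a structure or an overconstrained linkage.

M = 12

(L,J1,J2)=(1,0,0); link0 fixed
link1: (2,0,0)
link2: (3,0,0)
C 1-0 [J2]: (3,0,1)
link3: (4,0,1)
P 1-2 [J1]: (4,1,1)
link4: (5,1,1)
PS 2-4 [J2]: (5,1,2)
link5: (6,1,2)
C 0-3 [J2]: (6,1,3)
link6: (7,1,3)
C 4-5 [J2]: (7,1,4)
P 4-6 [J1]: (7,2,4)
link7: (8,2,4)
P 6-7 [J1]: (8,3,4)
PS 6-3 [J2]: (8,3,5)
link8: (9,3,5)
C 8-0 [J2]: (9,3,6)
Grübler: 3·8 − 2·3 − 6 = 12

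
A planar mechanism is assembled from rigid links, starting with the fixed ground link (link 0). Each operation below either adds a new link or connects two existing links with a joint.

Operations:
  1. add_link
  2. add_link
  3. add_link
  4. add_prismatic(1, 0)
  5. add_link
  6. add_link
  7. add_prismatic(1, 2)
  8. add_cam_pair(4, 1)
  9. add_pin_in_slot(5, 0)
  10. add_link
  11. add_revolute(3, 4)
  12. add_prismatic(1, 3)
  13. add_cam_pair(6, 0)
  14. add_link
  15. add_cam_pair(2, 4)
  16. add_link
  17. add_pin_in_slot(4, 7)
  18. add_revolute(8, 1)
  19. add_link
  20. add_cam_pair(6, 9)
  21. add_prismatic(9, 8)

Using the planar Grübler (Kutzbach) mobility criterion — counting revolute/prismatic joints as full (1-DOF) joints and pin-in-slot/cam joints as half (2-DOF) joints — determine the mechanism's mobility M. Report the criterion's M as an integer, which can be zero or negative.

ground; <1,0,0>
#1 <2,0,0>
#2 <3,0,0>
#3 <4,0,0>
P:1↔0 J1 <4,1,0>
#4 <5,1,0>
#5 <6,1,0>
P:1↔2 J1 <6,2,0>
C:4↔1 J2 <6,2,1>
PS:5↔0 J2 <6,2,2>
#6 <7,2,2>
R:3↔4 J1 <7,3,2>
P:1↔3 J1 <7,4,2>
C:6↔0 J2 <7,4,3>
#7 <8,4,3>
C:2↔4 J2 <8,4,4>
#8 <9,4,4>
PS:4↔7 J2 <9,4,5>
R:8↔1 J1 <9,5,5>
#9 <10,5,5>
C:6↔9 J2 <10,5,6>
P:9↔8 J1 <10,6,6>
3×9 − 2×6 − 1×6 = 9

M = 9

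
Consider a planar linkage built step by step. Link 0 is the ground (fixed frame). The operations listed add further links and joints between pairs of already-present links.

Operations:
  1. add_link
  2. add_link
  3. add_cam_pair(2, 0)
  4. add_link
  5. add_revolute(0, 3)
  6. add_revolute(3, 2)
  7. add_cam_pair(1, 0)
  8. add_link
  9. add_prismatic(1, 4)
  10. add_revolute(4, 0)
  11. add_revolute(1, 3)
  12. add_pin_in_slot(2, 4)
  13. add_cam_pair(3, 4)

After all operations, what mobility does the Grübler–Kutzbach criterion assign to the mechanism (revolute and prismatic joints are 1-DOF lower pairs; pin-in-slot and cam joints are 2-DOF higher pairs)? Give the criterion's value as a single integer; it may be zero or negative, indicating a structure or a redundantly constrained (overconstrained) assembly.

M = -2

link 0 = ground. State L|J1|J2 = 1|0|0
+link1  2|0|0
+link2  3|0|0
C(2,0) f=2→J2  3|0|1
+link3  4|0|1
R(0,3) f=1→J1  4|1|1
R(3,2) f=1→J1  4|2|1
C(1,0) f=2→J2  4|2|2
+link4  5|2|2
P(1,4) f=1→J1  5|3|2
R(4,0) f=1→J1  5|4|2
R(1,3) f=1→J1  5|5|2
PS(2,4) f=2→J2  5|5|3
C(3,4) f=2→J2  5|5|4
M = 3(5−1)−2·5−4 = 12−10−4 = -2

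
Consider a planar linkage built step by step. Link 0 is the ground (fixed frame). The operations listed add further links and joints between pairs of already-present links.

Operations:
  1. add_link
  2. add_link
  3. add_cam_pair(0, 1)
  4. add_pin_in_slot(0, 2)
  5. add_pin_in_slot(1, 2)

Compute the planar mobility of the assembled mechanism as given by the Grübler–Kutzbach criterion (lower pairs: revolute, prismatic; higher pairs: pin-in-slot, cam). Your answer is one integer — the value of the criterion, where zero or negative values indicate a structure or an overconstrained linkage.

M = 3

(L,J1,J2)=(1,0,0); link0 fixed
link1: (2,0,0)
link2: (3,0,0)
C 0-1 [J2]: (3,0,1)
PS 0-2 [J2]: (3,0,2)
PS 1-2 [J2]: (3,0,3)
Grübler: 3·2 − 2·0 − 3 = 3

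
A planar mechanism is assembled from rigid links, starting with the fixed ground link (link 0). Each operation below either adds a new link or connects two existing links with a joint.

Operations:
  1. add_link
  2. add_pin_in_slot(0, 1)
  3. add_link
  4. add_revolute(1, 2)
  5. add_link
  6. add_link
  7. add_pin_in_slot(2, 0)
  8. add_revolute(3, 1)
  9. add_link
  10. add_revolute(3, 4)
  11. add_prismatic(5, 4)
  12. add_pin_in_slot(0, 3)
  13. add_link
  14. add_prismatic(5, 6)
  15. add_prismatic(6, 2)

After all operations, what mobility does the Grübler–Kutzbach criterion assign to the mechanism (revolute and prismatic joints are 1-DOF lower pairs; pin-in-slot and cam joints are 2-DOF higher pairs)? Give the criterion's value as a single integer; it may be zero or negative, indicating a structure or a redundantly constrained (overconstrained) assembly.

(L,J1,J2)=(1,0,0); link0 fixed
link1: (2,0,0)
PS 0-1 [J2]: (2,0,1)
link2: (3,0,1)
R 1-2 [J1]: (3,1,1)
link3: (4,1,1)
link4: (5,1,1)
PS 2-0 [J2]: (5,1,2)
R 3-1 [J1]: (5,2,2)
link5: (6,2,2)
R 3-4 [J1]: (6,3,2)
P 5-4 [J1]: (6,4,2)
PS 0-3 [J2]: (6,4,3)
link6: (7,4,3)
P 5-6 [J1]: (7,5,3)
P 6-2 [J1]: (7,6,3)
Grübler: 3·6 − 2·6 − 3 = 3

M = 3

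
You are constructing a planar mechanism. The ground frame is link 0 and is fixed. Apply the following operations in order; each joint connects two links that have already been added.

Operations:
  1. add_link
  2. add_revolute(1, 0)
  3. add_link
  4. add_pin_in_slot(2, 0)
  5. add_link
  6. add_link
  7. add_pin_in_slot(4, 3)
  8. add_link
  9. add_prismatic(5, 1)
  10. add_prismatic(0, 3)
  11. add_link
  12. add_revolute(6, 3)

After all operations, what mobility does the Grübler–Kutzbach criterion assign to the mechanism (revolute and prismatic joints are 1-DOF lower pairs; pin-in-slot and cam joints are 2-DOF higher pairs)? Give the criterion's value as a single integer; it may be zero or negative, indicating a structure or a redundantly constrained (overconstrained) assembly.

link 0 = ground. State L|J1|J2 = 1|0|0
+link1  2|0|0
R(1,0) f=1→J1  2|1|0
+link2  3|1|0
PS(2,0) f=2→J2  3|1|1
+link3  4|1|1
+link4  5|1|1
PS(4,3) f=2→J2  5|1|2
+link5  6|1|2
P(5,1) f=1→J1  6|2|2
P(0,3) f=1→J1  6|3|2
+link6  7|3|2
R(6,3) f=1→J1  7|4|2
M = 3(7−1)−2·4−2 = 18−8−2 = 8

M = 8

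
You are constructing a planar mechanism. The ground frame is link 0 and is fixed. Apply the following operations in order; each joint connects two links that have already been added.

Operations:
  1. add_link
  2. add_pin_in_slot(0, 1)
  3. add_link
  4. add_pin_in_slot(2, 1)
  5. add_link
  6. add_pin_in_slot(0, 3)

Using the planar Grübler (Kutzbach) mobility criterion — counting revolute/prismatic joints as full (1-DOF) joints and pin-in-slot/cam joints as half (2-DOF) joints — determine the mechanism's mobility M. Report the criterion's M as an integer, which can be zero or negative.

L=1 J1=0 J2=0
add link → L=2 J1=0 J2=0
PS@0,1 dof=2 J2 → L=2 J1=0 J2=1
add link → L=3 J1=0 J2=1
PS@2,1 dof=2 J2 → L=3 J1=0 J2=2
add link → L=4 J1=0 J2=2
PS@0,3 dof=2 J2 → L=4 J1=0 J2=3
M=3(L−1)−2J1−J2=3·3−2·0−3=6

M = 6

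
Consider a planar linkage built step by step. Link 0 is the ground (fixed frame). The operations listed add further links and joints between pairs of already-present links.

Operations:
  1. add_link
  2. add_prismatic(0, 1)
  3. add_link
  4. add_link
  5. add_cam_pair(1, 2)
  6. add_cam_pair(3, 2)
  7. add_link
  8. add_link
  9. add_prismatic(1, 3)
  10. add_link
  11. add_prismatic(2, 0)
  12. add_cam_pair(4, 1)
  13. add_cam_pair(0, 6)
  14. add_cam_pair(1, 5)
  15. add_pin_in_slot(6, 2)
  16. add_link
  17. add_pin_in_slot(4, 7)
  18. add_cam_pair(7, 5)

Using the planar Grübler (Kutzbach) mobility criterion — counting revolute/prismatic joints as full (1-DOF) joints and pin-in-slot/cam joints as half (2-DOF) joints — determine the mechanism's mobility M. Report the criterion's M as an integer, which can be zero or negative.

link 0 = ground. State L|J1|J2 = 1|0|0
+link1  2|0|0
P(0,1) f=1→J1  2|1|0
+link2  3|1|0
+link3  4|1|0
C(1,2) f=2→J2  4|1|1
C(3,2) f=2→J2  4|1|2
+link4  5|1|2
+link5  6|1|2
P(1,3) f=1→J1  6|2|2
+link6  7|2|2
P(2,0) f=1→J1  7|3|2
C(4,1) f=2→J2  7|3|3
C(0,6) f=2→J2  7|3|4
C(1,5) f=2→J2  7|3|5
PS(6,2) f=2→J2  7|3|6
+link7  8|3|6
PS(4,7) f=2→J2  8|3|7
C(7,5) f=2→J2  8|3|8
M = 3(8−1)−2·3−8 = 21−6−8 = 7

M = 7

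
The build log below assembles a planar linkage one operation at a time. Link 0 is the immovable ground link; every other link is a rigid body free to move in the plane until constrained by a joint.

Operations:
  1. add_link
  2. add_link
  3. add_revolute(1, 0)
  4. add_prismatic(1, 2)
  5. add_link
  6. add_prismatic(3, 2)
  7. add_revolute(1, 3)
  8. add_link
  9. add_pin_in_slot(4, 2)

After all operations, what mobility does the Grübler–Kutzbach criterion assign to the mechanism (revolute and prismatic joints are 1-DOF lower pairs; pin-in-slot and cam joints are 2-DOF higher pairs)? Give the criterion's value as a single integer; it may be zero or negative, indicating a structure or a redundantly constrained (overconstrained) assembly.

ground; <1,0,0>
#1 <2,0,0>
#2 <3,0,0>
R:1↔0 J1 <3,1,0>
P:1↔2 J1 <3,2,0>
#3 <4,2,0>
P:3↔2 J1 <4,3,0>
R:1↔3 J1 <4,4,0>
#4 <5,4,0>
PS:4↔2 J2 <5,4,1>
3×4 − 2×4 − 1×1 = 3

M = 3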